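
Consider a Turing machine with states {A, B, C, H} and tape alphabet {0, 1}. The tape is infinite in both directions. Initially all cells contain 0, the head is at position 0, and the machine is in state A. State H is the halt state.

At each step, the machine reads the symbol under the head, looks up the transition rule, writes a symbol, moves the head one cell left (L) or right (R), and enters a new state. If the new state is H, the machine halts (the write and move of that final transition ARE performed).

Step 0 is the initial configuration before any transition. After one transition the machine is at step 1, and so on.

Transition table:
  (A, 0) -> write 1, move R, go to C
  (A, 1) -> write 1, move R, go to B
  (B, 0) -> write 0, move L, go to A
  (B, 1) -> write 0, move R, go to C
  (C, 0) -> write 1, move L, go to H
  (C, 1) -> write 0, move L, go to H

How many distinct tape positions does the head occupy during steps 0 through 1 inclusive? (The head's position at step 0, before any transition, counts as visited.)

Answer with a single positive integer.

Answer: 2

Derivation:
Step 1: in state A at pos 0, read 0 -> (A,0)->write 1,move R,goto C. Now: state=C, head=1, tape[-1..2]=0100 (head:   ^)
Head positions at steps 0..1: starting at 0, distinct positions visited = {0, 1} -> 2 position(s)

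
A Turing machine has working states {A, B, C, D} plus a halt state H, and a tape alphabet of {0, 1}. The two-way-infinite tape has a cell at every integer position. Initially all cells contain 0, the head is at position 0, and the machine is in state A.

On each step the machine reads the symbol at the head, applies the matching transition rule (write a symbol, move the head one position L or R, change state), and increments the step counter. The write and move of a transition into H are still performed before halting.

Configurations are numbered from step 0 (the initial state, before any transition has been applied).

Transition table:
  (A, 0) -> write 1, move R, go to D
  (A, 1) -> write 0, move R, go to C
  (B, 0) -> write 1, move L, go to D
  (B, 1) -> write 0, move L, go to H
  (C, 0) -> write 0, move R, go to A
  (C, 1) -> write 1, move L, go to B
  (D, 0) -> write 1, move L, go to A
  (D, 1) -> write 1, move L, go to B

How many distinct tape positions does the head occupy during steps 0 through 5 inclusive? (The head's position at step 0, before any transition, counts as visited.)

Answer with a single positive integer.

Answer: 3

Derivation:
Step 1: in state A at pos 0, read 0 -> (A,0)->write 1,move R,goto D. Now: state=D, head=1, tape[-1..2]=0100 (head:   ^)
Step 2: in state D at pos 1, read 0 -> (D,0)->write 1,move L,goto A. Now: state=A, head=0, tape[-1..2]=0110 (head:  ^)
Step 3: in state A at pos 0, read 1 -> (A,1)->write 0,move R,goto C. Now: state=C, head=1, tape[-1..2]=0010 (head:   ^)
Step 4: in state C at pos 1, read 1 -> (C,1)->write 1,move L,goto B. Now: state=B, head=0, tape[-1..2]=0010 (head:  ^)
Step 5: in state B at pos 0, read 0 -> (B,0)->write 1,move L,goto D. Now: state=D, head=-1, tape[-2..2]=00110 (head:  ^)
Head positions at steps 0..5: starting at 0, distinct positions visited = {-1, 0, 1} -> 3 position(s)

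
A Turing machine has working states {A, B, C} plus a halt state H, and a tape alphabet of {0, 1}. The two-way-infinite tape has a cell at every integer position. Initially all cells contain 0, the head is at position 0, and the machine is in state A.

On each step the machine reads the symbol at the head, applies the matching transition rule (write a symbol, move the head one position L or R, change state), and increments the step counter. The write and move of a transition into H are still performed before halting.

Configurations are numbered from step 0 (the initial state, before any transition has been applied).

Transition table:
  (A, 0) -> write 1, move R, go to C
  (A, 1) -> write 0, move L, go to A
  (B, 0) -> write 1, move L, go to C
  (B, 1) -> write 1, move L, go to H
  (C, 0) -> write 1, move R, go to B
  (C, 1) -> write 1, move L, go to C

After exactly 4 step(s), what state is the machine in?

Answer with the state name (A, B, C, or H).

Step 1: in state A at pos 0, read 0 -> (A,0)->write 1,move R,goto C. Now: state=C, head=1, tape[-1..2]=0100 (head:   ^)
Step 2: in state C at pos 1, read 0 -> (C,0)->write 1,move R,goto B. Now: state=B, head=2, tape[-1..3]=01100 (head:    ^)
Step 3: in state B at pos 2, read 0 -> (B,0)->write 1,move L,goto C. Now: state=C, head=1, tape[-1..3]=01110 (head:   ^)
Step 4: in state C at pos 1, read 1 -> (C,1)->write 1,move L,goto C. Now: state=C, head=0, tape[-1..3]=01110 (head:  ^)

Answer: C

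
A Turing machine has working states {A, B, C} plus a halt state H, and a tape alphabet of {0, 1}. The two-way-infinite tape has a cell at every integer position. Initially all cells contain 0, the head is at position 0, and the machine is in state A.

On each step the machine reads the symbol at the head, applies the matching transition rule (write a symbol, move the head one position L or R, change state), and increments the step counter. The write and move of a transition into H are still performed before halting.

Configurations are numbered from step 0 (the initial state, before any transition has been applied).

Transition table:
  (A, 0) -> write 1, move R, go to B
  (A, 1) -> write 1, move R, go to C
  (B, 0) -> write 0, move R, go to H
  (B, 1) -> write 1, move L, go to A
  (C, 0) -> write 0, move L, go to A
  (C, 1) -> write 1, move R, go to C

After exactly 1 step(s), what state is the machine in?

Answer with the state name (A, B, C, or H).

Answer: B

Derivation:
Step 1: in state A at pos 0, read 0 -> (A,0)->write 1,move R,goto B. Now: state=B, head=1, tape[-1..2]=0100 (head:   ^)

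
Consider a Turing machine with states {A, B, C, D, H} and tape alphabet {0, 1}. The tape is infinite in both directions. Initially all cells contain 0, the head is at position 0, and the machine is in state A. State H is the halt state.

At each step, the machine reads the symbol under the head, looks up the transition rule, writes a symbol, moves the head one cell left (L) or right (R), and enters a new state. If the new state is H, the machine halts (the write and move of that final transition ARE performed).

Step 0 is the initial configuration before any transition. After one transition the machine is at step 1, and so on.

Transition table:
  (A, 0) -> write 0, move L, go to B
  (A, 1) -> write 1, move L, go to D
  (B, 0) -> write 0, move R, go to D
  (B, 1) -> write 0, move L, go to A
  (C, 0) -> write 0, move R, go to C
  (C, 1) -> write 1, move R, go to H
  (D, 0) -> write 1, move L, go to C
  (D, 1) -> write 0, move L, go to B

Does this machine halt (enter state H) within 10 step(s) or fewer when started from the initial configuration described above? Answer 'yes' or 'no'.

Step 1: in state A at pos 0, read 0 -> (A,0)->write 0,move L,goto B. Now: state=B, head=-1, tape[-2..1]=0000 (head:  ^)
Step 2: in state B at pos -1, read 0 -> (B,0)->write 0,move R,goto D. Now: state=D, head=0, tape[-2..1]=0000 (head:   ^)
Step 3: in state D at pos 0, read 0 -> (D,0)->write 1,move L,goto C. Now: state=C, head=-1, tape[-2..1]=0010 (head:  ^)
Step 4: in state C at pos -1, read 0 -> (C,0)->write 0,move R,goto C. Now: state=C, head=0, tape[-2..1]=0010 (head:   ^)
Step 5: in state C at pos 0, read 1 -> (C,1)->write 1,move R,goto H. Now: state=H, head=1, tape[-2..2]=00100 (head:    ^)
State H reached at step 5; 5 <= 10 -> yes

Answer: yes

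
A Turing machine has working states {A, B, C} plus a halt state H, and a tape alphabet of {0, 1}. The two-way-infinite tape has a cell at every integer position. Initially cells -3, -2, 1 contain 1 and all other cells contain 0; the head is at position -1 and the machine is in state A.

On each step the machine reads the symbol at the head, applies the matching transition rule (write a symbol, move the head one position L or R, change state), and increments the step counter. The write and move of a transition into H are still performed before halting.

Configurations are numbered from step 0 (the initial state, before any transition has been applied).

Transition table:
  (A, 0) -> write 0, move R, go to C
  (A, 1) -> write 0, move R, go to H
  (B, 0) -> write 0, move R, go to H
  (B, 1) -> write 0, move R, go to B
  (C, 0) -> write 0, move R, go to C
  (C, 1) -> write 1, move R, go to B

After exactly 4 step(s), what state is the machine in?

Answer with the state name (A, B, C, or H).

Step 1: in state A at pos -1, read 0 -> (A,0)->write 0,move R,goto C. Now: state=C, head=0, tape[-4..2]=0110010 (head:     ^)
Step 2: in state C at pos 0, read 0 -> (C,0)->write 0,move R,goto C. Now: state=C, head=1, tape[-4..2]=0110010 (head:      ^)
Step 3: in state C at pos 1, read 1 -> (C,1)->write 1,move R,goto B. Now: state=B, head=2, tape[-4..3]=01100100 (head:       ^)
Step 4: in state B at pos 2, read 0 -> (B,0)->write 0,move R,goto H. Now: state=H, head=3, tape[-4..4]=011001000 (head:        ^)

Answer: H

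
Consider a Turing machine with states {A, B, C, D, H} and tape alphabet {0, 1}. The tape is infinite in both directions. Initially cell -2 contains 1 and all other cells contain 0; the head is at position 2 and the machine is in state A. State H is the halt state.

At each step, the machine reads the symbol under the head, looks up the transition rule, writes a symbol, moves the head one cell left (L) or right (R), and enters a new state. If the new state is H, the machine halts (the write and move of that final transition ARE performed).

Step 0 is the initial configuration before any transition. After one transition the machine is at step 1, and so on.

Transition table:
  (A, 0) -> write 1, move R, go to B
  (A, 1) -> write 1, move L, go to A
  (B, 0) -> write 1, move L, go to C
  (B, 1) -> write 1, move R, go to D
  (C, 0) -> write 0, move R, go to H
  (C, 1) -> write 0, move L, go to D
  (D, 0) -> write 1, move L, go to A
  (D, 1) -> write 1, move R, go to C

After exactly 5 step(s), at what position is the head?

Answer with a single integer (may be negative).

Step 1: in state A at pos 2, read 0 -> (A,0)->write 1,move R,goto B. Now: state=B, head=3, tape[-3..4]=01000100 (head:       ^)
Step 2: in state B at pos 3, read 0 -> (B,0)->write 1,move L,goto C. Now: state=C, head=2, tape[-3..4]=01000110 (head:      ^)
Step 3: in state C at pos 2, read 1 -> (C,1)->write 0,move L,goto D. Now: state=D, head=1, tape[-3..4]=01000010 (head:     ^)
Step 4: in state D at pos 1, read 0 -> (D,0)->write 1,move L,goto A. Now: state=A, head=0, tape[-3..4]=01001010 (head:    ^)
Step 5: in state A at pos 0, read 0 -> (A,0)->write 1,move R,goto B. Now: state=B, head=1, tape[-3..4]=01011010 (head:     ^)

Answer: 1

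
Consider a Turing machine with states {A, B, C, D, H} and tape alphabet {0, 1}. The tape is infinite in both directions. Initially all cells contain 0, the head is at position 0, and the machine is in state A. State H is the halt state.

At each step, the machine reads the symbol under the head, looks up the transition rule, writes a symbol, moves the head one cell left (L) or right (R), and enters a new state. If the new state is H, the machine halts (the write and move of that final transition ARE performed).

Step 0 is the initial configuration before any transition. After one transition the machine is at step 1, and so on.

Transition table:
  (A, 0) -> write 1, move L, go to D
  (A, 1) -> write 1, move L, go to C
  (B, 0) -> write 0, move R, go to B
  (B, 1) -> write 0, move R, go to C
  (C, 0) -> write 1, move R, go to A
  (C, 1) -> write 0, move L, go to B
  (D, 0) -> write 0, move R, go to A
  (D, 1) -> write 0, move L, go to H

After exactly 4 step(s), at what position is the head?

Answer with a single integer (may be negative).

Step 1: in state A at pos 0, read 0 -> (A,0)->write 1,move L,goto D. Now: state=D, head=-1, tape[-2..1]=0010 (head:  ^)
Step 2: in state D at pos -1, read 0 -> (D,0)->write 0,move R,goto A. Now: state=A, head=0, tape[-2..1]=0010 (head:   ^)
Step 3: in state A at pos 0, read 1 -> (A,1)->write 1,move L,goto C. Now: state=C, head=-1, tape[-2..1]=0010 (head:  ^)
Step 4: in state C at pos -1, read 0 -> (C,0)->write 1,move R,goto A. Now: state=A, head=0, tape[-2..1]=0110 (head:   ^)

Answer: 0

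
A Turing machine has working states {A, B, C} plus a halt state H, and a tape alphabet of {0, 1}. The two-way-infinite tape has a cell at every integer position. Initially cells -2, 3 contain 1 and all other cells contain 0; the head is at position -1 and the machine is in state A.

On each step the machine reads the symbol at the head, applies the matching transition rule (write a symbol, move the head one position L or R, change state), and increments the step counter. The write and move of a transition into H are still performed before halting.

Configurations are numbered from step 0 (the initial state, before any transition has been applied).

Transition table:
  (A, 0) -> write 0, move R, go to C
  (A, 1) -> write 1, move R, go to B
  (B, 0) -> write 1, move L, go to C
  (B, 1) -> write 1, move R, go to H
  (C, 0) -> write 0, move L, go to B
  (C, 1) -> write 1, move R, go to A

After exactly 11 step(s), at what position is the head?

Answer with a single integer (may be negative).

Answer: 2

Derivation:
Step 1: in state A at pos -1, read 0 -> (A,0)->write 0,move R,goto C. Now: state=C, head=0, tape[-3..4]=01000010 (head:    ^)
Step 2: in state C at pos 0, read 0 -> (C,0)->write 0,move L,goto B. Now: state=B, head=-1, tape[-3..4]=01000010 (head:   ^)
Step 3: in state B at pos -1, read 0 -> (B,0)->write 1,move L,goto C. Now: state=C, head=-2, tape[-3..4]=01100010 (head:  ^)
Step 4: in state C at pos -2, read 1 -> (C,1)->write 1,move R,goto A. Now: state=A, head=-1, tape[-3..4]=01100010 (head:   ^)
Step 5: in state A at pos -1, read 1 -> (A,1)->write 1,move R,goto B. Now: state=B, head=0, tape[-3..4]=01100010 (head:    ^)
Step 6: in state B at pos 0, read 0 -> (B,0)->write 1,move L,goto C. Now: state=C, head=-1, tape[-3..4]=01110010 (head:   ^)
Step 7: in state C at pos -1, read 1 -> (C,1)->write 1,move R,goto A. Now: state=A, head=0, tape[-3..4]=01110010 (head:    ^)
Step 8: in state A at pos 0, read 1 -> (A,1)->write 1,move R,goto B. Now: state=B, head=1, tape[-3..4]=01110010 (head:     ^)
Step 9: in state B at pos 1, read 0 -> (B,0)->write 1,move L,goto C. Now: state=C, head=0, tape[-3..4]=01111010 (head:    ^)
Step 10: in state C at pos 0, read 1 -> (C,1)->write 1,move R,goto A. Now: state=A, head=1, tape[-3..4]=01111010 (head:     ^)
Step 11: in state A at pos 1, read 1 -> (A,1)->write 1,move R,goto B. Now: state=B, head=2, tape[-3..4]=01111010 (head:      ^)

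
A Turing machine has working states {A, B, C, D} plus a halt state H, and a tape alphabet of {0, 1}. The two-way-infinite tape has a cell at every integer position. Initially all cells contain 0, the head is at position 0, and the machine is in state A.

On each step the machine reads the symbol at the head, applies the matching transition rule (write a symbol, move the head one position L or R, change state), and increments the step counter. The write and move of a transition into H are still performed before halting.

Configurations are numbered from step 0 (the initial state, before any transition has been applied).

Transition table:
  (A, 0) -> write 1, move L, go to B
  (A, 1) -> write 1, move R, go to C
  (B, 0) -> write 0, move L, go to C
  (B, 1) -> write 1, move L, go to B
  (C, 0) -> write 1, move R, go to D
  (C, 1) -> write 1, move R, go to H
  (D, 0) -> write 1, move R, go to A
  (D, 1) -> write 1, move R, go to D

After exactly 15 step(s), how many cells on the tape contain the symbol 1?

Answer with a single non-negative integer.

Step 1: in state A at pos 0, read 0 -> (A,0)->write 1,move L,goto B. Now: state=B, head=-1, tape[-2..1]=0010 (head:  ^)
Step 2: in state B at pos -1, read 0 -> (B,0)->write 0,move L,goto C. Now: state=C, head=-2, tape[-3..1]=00010 (head:  ^)
Step 3: in state C at pos -2, read 0 -> (C,0)->write 1,move R,goto D. Now: state=D, head=-1, tape[-3..1]=01010 (head:   ^)
Step 4: in state D at pos -1, read 0 -> (D,0)->write 1,move R,goto A. Now: state=A, head=0, tape[-3..1]=01110 (head:    ^)
Step 5: in state A at pos 0, read 1 -> (A,1)->write 1,move R,goto C. Now: state=C, head=1, tape[-3..2]=011100 (head:     ^)
Step 6: in state C at pos 1, read 0 -> (C,0)->write 1,move R,goto D. Now: state=D, head=2, tape[-3..3]=0111100 (head:      ^)
Step 7: in state D at pos 2, read 0 -> (D,0)->write 1,move R,goto A. Now: state=A, head=3, tape[-3..4]=01111100 (head:       ^)
Step 8: in state A at pos 3, read 0 -> (A,0)->write 1,move L,goto B. Now: state=B, head=2, tape[-3..4]=01111110 (head:      ^)
Step 9: in state B at pos 2, read 1 -> (B,1)->write 1,move L,goto B. Now: state=B, head=1, tape[-3..4]=01111110 (head:     ^)
Step 10: in state B at pos 1, read 1 -> (B,1)->write 1,move L,goto B. Now: state=B, head=0, tape[-3..4]=01111110 (head:    ^)
Step 11: in state B at pos 0, read 1 -> (B,1)->write 1,move L,goto B. Now: state=B, head=-1, tape[-3..4]=01111110 (head:   ^)
Step 12: in state B at pos -1, read 1 -> (B,1)->write 1,move L,goto B. Now: state=B, head=-2, tape[-3..4]=01111110 (head:  ^)
Step 13: in state B at pos -2, read 1 -> (B,1)->write 1,move L,goto B. Now: state=B, head=-3, tape[-4..4]=001111110 (head:  ^)
Step 14: in state B at pos -3, read 0 -> (B,0)->write 0,move L,goto C. Now: state=C, head=-4, tape[-5..4]=0001111110 (head:  ^)
Step 15: in state C at pos -4, read 0 -> (C,0)->write 1,move R,goto D. Now: state=D, head=-3, tape[-5..4]=0101111110 (head:   ^)
Cells containing 1 after step 15: {-4, -2, -1, 0, 1, 2, 3} -> 7 cell(s)

Answer: 7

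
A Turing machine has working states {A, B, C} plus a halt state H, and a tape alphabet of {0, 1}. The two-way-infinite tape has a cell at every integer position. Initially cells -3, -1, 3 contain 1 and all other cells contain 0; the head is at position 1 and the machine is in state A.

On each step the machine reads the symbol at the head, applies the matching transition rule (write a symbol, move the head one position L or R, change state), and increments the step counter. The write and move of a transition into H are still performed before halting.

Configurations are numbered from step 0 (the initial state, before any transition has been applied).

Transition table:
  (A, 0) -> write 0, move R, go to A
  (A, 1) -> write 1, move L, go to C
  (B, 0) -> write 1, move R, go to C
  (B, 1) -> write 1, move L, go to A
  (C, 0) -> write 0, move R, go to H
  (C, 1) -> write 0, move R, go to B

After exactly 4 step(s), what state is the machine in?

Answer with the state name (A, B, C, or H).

Step 1: in state A at pos 1, read 0 -> (A,0)->write 0,move R,goto A. Now: state=A, head=2, tape[-4..4]=010100010 (head:       ^)
Step 2: in state A at pos 2, read 0 -> (A,0)->write 0,move R,goto A. Now: state=A, head=3, tape[-4..4]=010100010 (head:        ^)
Step 3: in state A at pos 3, read 1 -> (A,1)->write 1,move L,goto C. Now: state=C, head=2, tape[-4..4]=010100010 (head:       ^)
Step 4: in state C at pos 2, read 0 -> (C,0)->write 0,move R,goto H. Now: state=H, head=3, tape[-4..4]=010100010 (head:        ^)

Answer: H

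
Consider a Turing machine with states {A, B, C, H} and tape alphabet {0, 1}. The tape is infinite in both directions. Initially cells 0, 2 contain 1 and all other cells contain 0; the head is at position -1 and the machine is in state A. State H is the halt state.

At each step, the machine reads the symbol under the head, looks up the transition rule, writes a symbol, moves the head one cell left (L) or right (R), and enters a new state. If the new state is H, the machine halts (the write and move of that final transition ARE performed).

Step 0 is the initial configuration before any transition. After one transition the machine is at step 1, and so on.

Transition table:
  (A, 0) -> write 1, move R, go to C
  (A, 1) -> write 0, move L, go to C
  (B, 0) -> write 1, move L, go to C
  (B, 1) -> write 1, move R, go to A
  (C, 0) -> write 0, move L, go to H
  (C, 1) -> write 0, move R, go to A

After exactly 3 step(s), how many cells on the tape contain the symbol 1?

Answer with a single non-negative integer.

Answer: 3

Derivation:
Step 1: in state A at pos -1, read 0 -> (A,0)->write 1,move R,goto C. Now: state=C, head=0, tape[-2..3]=011010 (head:   ^)
Step 2: in state C at pos 0, read 1 -> (C,1)->write 0,move R,goto A. Now: state=A, head=1, tape[-2..3]=010010 (head:    ^)
Step 3: in state A at pos 1, read 0 -> (A,0)->write 1,move R,goto C. Now: state=C, head=2, tape[-2..3]=010110 (head:     ^)
Cells containing 1 after step 3: {-1, 1, 2} -> 3 cell(s)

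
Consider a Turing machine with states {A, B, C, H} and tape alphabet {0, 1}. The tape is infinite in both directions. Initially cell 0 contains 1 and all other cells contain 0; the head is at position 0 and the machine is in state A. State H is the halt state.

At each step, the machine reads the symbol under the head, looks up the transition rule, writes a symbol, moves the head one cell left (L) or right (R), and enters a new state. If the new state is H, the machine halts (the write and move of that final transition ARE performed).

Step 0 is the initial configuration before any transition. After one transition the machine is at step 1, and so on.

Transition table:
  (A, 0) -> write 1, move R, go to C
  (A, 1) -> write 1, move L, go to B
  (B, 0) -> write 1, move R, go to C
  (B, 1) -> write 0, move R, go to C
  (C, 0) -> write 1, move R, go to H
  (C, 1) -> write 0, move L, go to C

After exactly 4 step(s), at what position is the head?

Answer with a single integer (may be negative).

Step 1: in state A at pos 0, read 1 -> (A,1)->write 1,move L,goto B. Now: state=B, head=-1, tape[-2..1]=0010 (head:  ^)
Step 2: in state B at pos -1, read 0 -> (B,0)->write 1,move R,goto C. Now: state=C, head=0, tape[-2..1]=0110 (head:   ^)
Step 3: in state C at pos 0, read 1 -> (C,1)->write 0,move L,goto C. Now: state=C, head=-1, tape[-2..1]=0100 (head:  ^)
Step 4: in state C at pos -1, read 1 -> (C,1)->write 0,move L,goto C. Now: state=C, head=-2, tape[-3..1]=00000 (head:  ^)

Answer: -2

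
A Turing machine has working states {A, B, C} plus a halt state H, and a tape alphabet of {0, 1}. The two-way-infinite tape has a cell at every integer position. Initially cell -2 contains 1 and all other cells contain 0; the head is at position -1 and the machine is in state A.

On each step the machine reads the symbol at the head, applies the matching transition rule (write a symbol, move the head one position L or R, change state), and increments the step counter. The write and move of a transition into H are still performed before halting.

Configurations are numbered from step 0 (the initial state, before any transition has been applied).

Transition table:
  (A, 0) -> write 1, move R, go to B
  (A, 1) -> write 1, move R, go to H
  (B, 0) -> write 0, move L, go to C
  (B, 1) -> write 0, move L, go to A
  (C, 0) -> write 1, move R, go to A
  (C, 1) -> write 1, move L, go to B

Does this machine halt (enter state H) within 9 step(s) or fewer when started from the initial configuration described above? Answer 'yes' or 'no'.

Answer: no

Derivation:
Step 1: in state A at pos -1, read 0 -> (A,0)->write 1,move R,goto B. Now: state=B, head=0, tape[-3..1]=01100 (head:    ^)
Step 2: in state B at pos 0, read 0 -> (B,0)->write 0,move L,goto C. Now: state=C, head=-1, tape[-3..1]=01100 (head:   ^)
Step 3: in state C at pos -1, read 1 -> (C,1)->write 1,move L,goto B. Now: state=B, head=-2, tape[-3..1]=01100 (head:  ^)
Step 4: in state B at pos -2, read 1 -> (B,1)->write 0,move L,goto A. Now: state=A, head=-3, tape[-4..1]=000100 (head:  ^)
Step 5: in state A at pos -3, read 0 -> (A,0)->write 1,move R,goto B. Now: state=B, head=-2, tape[-4..1]=010100 (head:   ^)
Step 6: in state B at pos -2, read 0 -> (B,0)->write 0,move L,goto C. Now: state=C, head=-3, tape[-4..1]=010100 (head:  ^)
Step 7: in state C at pos -3, read 1 -> (C,1)->write 1,move L,goto B. Now: state=B, head=-4, tape[-5..1]=0010100 (head:  ^)
Step 8: in state B at pos -4, read 0 -> (B,0)->write 0,move L,goto C. Now: state=C, head=-5, tape[-6..1]=00010100 (head:  ^)
Step 9: in state C at pos -5, read 0 -> (C,0)->write 1,move R,goto A. Now: state=A, head=-4, tape[-6..1]=01010100 (head:   ^)
After 9 step(s): state = A (not H) -> not halted within 9 -> no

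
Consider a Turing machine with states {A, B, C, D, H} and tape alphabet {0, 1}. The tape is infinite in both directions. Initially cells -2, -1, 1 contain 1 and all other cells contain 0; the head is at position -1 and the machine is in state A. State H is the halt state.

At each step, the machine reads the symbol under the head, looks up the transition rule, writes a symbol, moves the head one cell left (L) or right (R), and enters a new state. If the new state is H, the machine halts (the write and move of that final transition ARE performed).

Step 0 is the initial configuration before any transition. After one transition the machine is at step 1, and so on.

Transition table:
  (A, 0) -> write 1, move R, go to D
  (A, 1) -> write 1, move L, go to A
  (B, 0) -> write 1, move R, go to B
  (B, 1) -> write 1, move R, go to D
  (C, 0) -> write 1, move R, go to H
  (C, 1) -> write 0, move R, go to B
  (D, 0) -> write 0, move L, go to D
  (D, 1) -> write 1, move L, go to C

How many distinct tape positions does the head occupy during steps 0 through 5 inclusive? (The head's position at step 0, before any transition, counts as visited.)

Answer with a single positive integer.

Answer: 3

Derivation:
Step 1: in state A at pos -1, read 1 -> (A,1)->write 1,move L,goto A. Now: state=A, head=-2, tape[-3..2]=011010 (head:  ^)
Step 2: in state A at pos -2, read 1 -> (A,1)->write 1,move L,goto A. Now: state=A, head=-3, tape[-4..2]=0011010 (head:  ^)
Step 3: in state A at pos -3, read 0 -> (A,0)->write 1,move R,goto D. Now: state=D, head=-2, tape[-4..2]=0111010 (head:   ^)
Step 4: in state D at pos -2, read 1 -> (D,1)->write 1,move L,goto C. Now: state=C, head=-3, tape[-4..2]=0111010 (head:  ^)
Step 5: in state C at pos -3, read 1 -> (C,1)->write 0,move R,goto B. Now: state=B, head=-2, tape[-4..2]=0011010 (head:   ^)
Head positions at steps 0..5: starting at -1, distinct positions visited = {-3, -2, -1} -> 3 position(s)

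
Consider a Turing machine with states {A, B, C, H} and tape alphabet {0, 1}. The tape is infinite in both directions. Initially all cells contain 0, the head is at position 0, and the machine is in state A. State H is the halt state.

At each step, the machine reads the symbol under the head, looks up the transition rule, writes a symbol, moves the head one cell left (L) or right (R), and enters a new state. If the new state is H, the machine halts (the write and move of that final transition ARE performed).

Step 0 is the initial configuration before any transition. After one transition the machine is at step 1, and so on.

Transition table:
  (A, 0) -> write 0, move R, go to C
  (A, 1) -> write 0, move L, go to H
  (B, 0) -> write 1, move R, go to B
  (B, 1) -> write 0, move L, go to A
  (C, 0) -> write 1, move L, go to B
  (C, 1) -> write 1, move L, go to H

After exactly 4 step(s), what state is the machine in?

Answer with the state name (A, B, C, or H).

Answer: A

Derivation:
Step 1: in state A at pos 0, read 0 -> (A,0)->write 0,move R,goto C. Now: state=C, head=1, tape[-1..2]=0000 (head:   ^)
Step 2: in state C at pos 1, read 0 -> (C,0)->write 1,move L,goto B. Now: state=B, head=0, tape[-1..2]=0010 (head:  ^)
Step 3: in state B at pos 0, read 0 -> (B,0)->write 1,move R,goto B. Now: state=B, head=1, tape[-1..2]=0110 (head:   ^)
Step 4: in state B at pos 1, read 1 -> (B,1)->write 0,move L,goto A. Now: state=A, head=0, tape[-1..2]=0100 (head:  ^)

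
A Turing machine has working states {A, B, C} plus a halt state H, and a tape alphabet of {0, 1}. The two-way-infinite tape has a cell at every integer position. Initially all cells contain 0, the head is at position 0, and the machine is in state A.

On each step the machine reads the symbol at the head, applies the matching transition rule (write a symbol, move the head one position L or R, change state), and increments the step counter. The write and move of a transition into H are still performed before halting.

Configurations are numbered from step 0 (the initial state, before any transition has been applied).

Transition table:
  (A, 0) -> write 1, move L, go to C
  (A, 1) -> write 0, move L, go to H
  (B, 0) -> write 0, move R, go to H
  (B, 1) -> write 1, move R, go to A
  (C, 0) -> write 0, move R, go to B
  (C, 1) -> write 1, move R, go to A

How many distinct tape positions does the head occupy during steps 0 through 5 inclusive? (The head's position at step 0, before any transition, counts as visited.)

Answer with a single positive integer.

Step 1: in state A at pos 0, read 0 -> (A,0)->write 1,move L,goto C. Now: state=C, head=-1, tape[-2..1]=0010 (head:  ^)
Step 2: in state C at pos -1, read 0 -> (C,0)->write 0,move R,goto B. Now: state=B, head=0, tape[-2..1]=0010 (head:   ^)
Step 3: in state B at pos 0, read 1 -> (B,1)->write 1,move R,goto A. Now: state=A, head=1, tape[-2..2]=00100 (head:    ^)
Step 4: in state A at pos 1, read 0 -> (A,0)->write 1,move L,goto C. Now: state=C, head=0, tape[-2..2]=00110 (head:   ^)
Step 5: in state C at pos 0, read 1 -> (C,1)->write 1,move R,goto A. Now: state=A, head=1, tape[-2..2]=00110 (head:    ^)
Head positions at steps 0..5: starting at 0, distinct positions visited = {-1, 0, 1} -> 3 position(s)

Answer: 3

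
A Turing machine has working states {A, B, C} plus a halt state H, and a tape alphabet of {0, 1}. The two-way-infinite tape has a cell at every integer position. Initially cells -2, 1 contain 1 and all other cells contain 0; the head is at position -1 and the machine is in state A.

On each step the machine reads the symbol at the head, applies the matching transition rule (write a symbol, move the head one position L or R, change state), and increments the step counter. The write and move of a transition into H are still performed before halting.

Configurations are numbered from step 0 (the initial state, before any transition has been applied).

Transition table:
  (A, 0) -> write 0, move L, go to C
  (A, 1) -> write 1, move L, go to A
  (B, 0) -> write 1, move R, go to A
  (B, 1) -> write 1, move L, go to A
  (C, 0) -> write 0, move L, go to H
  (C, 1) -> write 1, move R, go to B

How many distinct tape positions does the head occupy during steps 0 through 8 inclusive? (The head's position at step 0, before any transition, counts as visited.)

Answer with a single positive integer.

Step 1: in state A at pos -1, read 0 -> (A,0)->write 0,move L,goto C. Now: state=C, head=-2, tape[-3..2]=010010 (head:  ^)
Step 2: in state C at pos -2, read 1 -> (C,1)->write 1,move R,goto B. Now: state=B, head=-1, tape[-3..2]=010010 (head:   ^)
Step 3: in state B at pos -1, read 0 -> (B,0)->write 1,move R,goto A. Now: state=A, head=0, tape[-3..2]=011010 (head:    ^)
Step 4: in state A at pos 0, read 0 -> (A,0)->write 0,move L,goto C. Now: state=C, head=-1, tape[-3..2]=011010 (head:   ^)
Step 5: in state C at pos -1, read 1 -> (C,1)->write 1,move R,goto B. Now: state=B, head=0, tape[-3..2]=011010 (head:    ^)
Step 6: in state B at pos 0, read 0 -> (B,0)->write 1,move R,goto A. Now: state=A, head=1, tape[-3..2]=011110 (head:     ^)
Step 7: in state A at pos 1, read 1 -> (A,1)->write 1,move L,goto A. Now: state=A, head=0, tape[-3..2]=011110 (head:    ^)
Step 8: in state A at pos 0, read 1 -> (A,1)->write 1,move L,goto A. Now: state=A, head=-1, tape[-3..2]=011110 (head:   ^)
Head positions at steps 0..8: starting at -1, distinct positions visited = {-2, -1, 0, 1} -> 4 position(s)

Answer: 4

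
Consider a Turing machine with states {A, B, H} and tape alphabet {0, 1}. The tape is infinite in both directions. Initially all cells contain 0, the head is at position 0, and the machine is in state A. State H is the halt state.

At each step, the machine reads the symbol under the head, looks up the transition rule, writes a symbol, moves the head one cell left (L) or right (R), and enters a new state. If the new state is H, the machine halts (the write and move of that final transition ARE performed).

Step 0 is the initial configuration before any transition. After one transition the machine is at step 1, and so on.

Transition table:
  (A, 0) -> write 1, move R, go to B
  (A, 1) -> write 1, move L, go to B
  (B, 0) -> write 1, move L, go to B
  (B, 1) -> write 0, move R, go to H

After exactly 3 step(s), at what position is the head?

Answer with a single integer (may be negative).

Step 1: in state A at pos 0, read 0 -> (A,0)->write 1,move R,goto B. Now: state=B, head=1, tape[-1..2]=0100 (head:   ^)
Step 2: in state B at pos 1, read 0 -> (B,0)->write 1,move L,goto B. Now: state=B, head=0, tape[-1..2]=0110 (head:  ^)
Step 3: in state B at pos 0, read 1 -> (B,1)->write 0,move R,goto H. Now: state=H, head=1, tape[-1..2]=0010 (head:   ^)

Answer: 1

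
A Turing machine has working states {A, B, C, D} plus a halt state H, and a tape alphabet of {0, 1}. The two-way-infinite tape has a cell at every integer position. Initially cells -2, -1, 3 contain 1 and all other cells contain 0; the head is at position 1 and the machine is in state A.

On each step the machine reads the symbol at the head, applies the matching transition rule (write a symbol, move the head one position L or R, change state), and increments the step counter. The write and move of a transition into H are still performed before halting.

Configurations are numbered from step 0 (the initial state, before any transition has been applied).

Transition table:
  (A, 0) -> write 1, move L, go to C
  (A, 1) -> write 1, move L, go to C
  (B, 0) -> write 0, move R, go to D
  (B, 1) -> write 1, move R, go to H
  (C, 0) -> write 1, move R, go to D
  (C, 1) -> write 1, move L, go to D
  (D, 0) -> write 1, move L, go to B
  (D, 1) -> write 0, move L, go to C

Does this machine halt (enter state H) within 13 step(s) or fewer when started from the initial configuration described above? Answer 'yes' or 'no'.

Step 1: in state A at pos 1, read 0 -> (A,0)->write 1,move L,goto C. Now: state=C, head=0, tape[-3..4]=01101010 (head:    ^)
Step 2: in state C at pos 0, read 0 -> (C,0)->write 1,move R,goto D. Now: state=D, head=1, tape[-3..4]=01111010 (head:     ^)
Step 3: in state D at pos 1, read 1 -> (D,1)->write 0,move L,goto C. Now: state=C, head=0, tape[-3..4]=01110010 (head:    ^)
Step 4: in state C at pos 0, read 1 -> (C,1)->write 1,move L,goto D. Now: state=D, head=-1, tape[-3..4]=01110010 (head:   ^)
Step 5: in state D at pos -1, read 1 -> (D,1)->write 0,move L,goto C. Now: state=C, head=-2, tape[-3..4]=01010010 (head:  ^)
Step 6: in state C at pos -2, read 1 -> (C,1)->write 1,move L,goto D. Now: state=D, head=-3, tape[-4..4]=001010010 (head:  ^)
Step 7: in state D at pos -3, read 0 -> (D,0)->write 1,move L,goto B. Now: state=B, head=-4, tape[-5..4]=0011010010 (head:  ^)
Step 8: in state B at pos -4, read 0 -> (B,0)->write 0,move R,goto D. Now: state=D, head=-3, tape[-5..4]=0011010010 (head:   ^)
Step 9: in state D at pos -3, read 1 -> (D,1)->write 0,move L,goto C. Now: state=C, head=-4, tape[-5..4]=0001010010 (head:  ^)
Step 10: in state C at pos -4, read 0 -> (C,0)->write 1,move R,goto D. Now: state=D, head=-3, tape[-5..4]=0101010010 (head:   ^)
Step 11: in state D at pos -3, read 0 -> (D,0)->write 1,move L,goto B. Now: state=B, head=-4, tape[-5..4]=0111010010 (head:  ^)
Step 12: in state B at pos -4, read 1 -> (B,1)->write 1,move R,goto H. Now: state=H, head=-3, tape[-5..4]=0111010010 (head:   ^)
State H reached at step 12; 12 <= 13 -> yes

Answer: yes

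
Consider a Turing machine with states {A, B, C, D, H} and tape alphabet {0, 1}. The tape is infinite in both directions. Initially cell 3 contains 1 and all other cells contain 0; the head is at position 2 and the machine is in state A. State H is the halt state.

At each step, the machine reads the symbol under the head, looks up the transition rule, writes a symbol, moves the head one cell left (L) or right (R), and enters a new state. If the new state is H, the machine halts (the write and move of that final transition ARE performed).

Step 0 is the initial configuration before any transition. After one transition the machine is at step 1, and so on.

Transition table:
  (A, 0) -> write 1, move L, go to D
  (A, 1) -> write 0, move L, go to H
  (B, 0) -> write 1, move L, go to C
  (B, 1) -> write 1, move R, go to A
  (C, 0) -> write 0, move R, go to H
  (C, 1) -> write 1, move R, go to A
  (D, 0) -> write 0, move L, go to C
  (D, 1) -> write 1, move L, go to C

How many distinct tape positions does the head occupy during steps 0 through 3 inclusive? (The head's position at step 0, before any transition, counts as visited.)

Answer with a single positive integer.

Step 1: in state A at pos 2, read 0 -> (A,0)->write 1,move L,goto D. Now: state=D, head=1, tape[0..4]=00110 (head:  ^)
Step 2: in state D at pos 1, read 0 -> (D,0)->write 0,move L,goto C. Now: state=C, head=0, tape[-1..4]=000110 (head:  ^)
Step 3: in state C at pos 0, read 0 -> (C,0)->write 0,move R,goto H. Now: state=H, head=1, tape[-1..4]=000110 (head:   ^)
Head positions at steps 0..3: starting at 2, distinct positions visited = {0, 1, 2} -> 3 position(s)

Answer: 3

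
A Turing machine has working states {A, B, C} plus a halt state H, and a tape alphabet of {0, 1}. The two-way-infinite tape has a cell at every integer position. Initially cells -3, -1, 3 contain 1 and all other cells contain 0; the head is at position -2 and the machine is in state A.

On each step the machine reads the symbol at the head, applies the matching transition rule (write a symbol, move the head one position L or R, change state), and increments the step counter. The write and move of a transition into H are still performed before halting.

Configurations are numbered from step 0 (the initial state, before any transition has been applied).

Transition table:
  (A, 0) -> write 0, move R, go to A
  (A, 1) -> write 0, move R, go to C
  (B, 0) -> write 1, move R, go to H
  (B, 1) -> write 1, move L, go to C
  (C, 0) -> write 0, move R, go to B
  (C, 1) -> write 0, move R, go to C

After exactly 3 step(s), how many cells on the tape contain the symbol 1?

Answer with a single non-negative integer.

Step 1: in state A at pos -2, read 0 -> (A,0)->write 0,move R,goto A. Now: state=A, head=-1, tape[-4..4]=010100010 (head:    ^)
Step 2: in state A at pos -1, read 1 -> (A,1)->write 0,move R,goto C. Now: state=C, head=0, tape[-4..4]=010000010 (head:     ^)
Step 3: in state C at pos 0, read 0 -> (C,0)->write 0,move R,goto B. Now: state=B, head=1, tape[-4..4]=010000010 (head:      ^)
Cells containing 1 after step 3: {-3, 3} -> 2 cell(s)

Answer: 2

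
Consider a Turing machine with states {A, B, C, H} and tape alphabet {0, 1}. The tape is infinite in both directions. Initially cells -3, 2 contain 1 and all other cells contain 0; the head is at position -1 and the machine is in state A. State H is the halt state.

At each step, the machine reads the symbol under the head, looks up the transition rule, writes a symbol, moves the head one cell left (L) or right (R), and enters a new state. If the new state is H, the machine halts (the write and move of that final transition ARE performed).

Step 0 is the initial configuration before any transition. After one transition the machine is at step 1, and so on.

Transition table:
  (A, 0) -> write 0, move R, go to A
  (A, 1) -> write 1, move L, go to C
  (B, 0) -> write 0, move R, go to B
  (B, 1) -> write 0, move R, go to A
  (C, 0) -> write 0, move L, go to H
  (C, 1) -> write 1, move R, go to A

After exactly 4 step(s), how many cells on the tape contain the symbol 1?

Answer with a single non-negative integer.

Answer: 2

Derivation:
Step 1: in state A at pos -1, read 0 -> (A,0)->write 0,move R,goto A. Now: state=A, head=0, tape[-4..3]=01000010 (head:     ^)
Step 2: in state A at pos 0, read 0 -> (A,0)->write 0,move R,goto A. Now: state=A, head=1, tape[-4..3]=01000010 (head:      ^)
Step 3: in state A at pos 1, read 0 -> (A,0)->write 0,move R,goto A. Now: state=A, head=2, tape[-4..3]=01000010 (head:       ^)
Step 4: in state A at pos 2, read 1 -> (A,1)->write 1,move L,goto C. Now: state=C, head=1, tape[-4..3]=01000010 (head:      ^)
Cells containing 1 after step 4: {-3, 2} -> 2 cell(s)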